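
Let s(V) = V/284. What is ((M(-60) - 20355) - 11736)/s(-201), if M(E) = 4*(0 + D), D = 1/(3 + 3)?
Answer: 27340964/603 ≈ 45342.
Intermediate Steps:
D = ⅙ (D = 1/6 = ⅙ ≈ 0.16667)
s(V) = V/284 (s(V) = V*(1/284) = V/284)
M(E) = ⅔ (M(E) = 4*(0 + ⅙) = 4*(⅙) = ⅔)
((M(-60) - 20355) - 11736)/s(-201) = ((⅔ - 20355) - 11736)/(((1/284)*(-201))) = (-61063/3 - 11736)/(-201/284) = -96271/3*(-284/201) = 27340964/603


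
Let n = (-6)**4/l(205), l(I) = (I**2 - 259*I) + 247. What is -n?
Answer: 1296/10823 ≈ 0.11975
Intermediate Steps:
l(I) = 247 + I**2 - 259*I
n = -1296/10823 (n = (-6)**4/(247 + 205**2 - 259*205) = 1296/(247 + 42025 - 53095) = 1296/(-10823) = 1296*(-1/10823) = -1296/10823 ≈ -0.11975)
-n = -1*(-1296/10823) = 1296/10823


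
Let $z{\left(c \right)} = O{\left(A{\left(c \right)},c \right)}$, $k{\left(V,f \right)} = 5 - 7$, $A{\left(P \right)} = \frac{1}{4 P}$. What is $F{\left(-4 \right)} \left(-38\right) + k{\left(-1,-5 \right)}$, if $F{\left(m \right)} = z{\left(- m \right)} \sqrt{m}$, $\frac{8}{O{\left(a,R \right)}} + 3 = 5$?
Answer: $-2 - 304 i \approx -2.0 - 304.0 i$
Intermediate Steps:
$A{\left(P \right)} = \frac{1}{4 P}$
$k{\left(V,f \right)} = -2$ ($k{\left(V,f \right)} = 5 - 7 = -2$)
$O{\left(a,R \right)} = 4$ ($O{\left(a,R \right)} = \frac{8}{-3 + 5} = \frac{8}{2} = 8 \cdot \frac{1}{2} = 4$)
$z{\left(c \right)} = 4$
$F{\left(m \right)} = 4 \sqrt{m}$
$F{\left(-4 \right)} \left(-38\right) + k{\left(-1,-5 \right)} = 4 \sqrt{-4} \left(-38\right) - 2 = 4 \cdot 2 i \left(-38\right) - 2 = 8 i \left(-38\right) - 2 = - 304 i - 2 = -2 - 304 i$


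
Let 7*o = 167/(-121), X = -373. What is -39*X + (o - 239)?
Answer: 12118709/847 ≈ 14308.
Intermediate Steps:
o = -167/847 (o = (167/(-121))/7 = (167*(-1/121))/7 = (1/7)*(-167/121) = -167/847 ≈ -0.19717)
-39*X + (o - 239) = -39*(-373) + (-167/847 - 239) = 14547 - 202600/847 = 12118709/847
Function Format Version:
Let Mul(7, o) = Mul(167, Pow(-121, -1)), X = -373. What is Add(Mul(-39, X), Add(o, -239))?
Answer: Rational(12118709, 847) ≈ 14308.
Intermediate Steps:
o = Rational(-167, 847) (o = Mul(Rational(1, 7), Mul(167, Pow(-121, -1))) = Mul(Rational(1, 7), Mul(167, Rational(-1, 121))) = Mul(Rational(1, 7), Rational(-167, 121)) = Rational(-167, 847) ≈ -0.19717)
Add(Mul(-39, X), Add(o, -239)) = Add(Mul(-39, -373), Add(Rational(-167, 847), -239)) = Add(14547, Rational(-202600, 847)) = Rational(12118709, 847)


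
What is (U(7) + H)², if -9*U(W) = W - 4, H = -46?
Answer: 19321/9 ≈ 2146.8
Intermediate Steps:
U(W) = 4/9 - W/9 (U(W) = -(W - 4)/9 = -(-4 + W)/9 = 4/9 - W/9)
(U(7) + H)² = ((4/9 - ⅑*7) - 46)² = ((4/9 - 7/9) - 46)² = (-⅓ - 46)² = (-139/3)² = 19321/9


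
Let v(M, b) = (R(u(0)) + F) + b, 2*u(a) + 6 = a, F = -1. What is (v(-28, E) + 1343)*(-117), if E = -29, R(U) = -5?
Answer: -153036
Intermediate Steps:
u(a) = -3 + a/2
v(M, b) = -6 + b (v(M, b) = (-5 - 1) + b = -6 + b)
(v(-28, E) + 1343)*(-117) = ((-6 - 29) + 1343)*(-117) = (-35 + 1343)*(-117) = 1308*(-117) = -153036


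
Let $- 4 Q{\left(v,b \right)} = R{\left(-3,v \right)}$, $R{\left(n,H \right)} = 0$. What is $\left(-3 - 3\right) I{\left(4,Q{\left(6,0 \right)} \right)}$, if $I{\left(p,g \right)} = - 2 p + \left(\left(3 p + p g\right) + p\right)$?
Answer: $-48$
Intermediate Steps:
$Q{\left(v,b \right)} = 0$ ($Q{\left(v,b \right)} = \left(- \frac{1}{4}\right) 0 = 0$)
$I{\left(p,g \right)} = 2 p + g p$ ($I{\left(p,g \right)} = - 2 p + \left(\left(3 p + g p\right) + p\right) = - 2 p + \left(4 p + g p\right) = 2 p + g p$)
$\left(-3 - 3\right) I{\left(4,Q{\left(6,0 \right)} \right)} = \left(-3 - 3\right) 4 \left(2 + 0\right) = - 6 \cdot 4 \cdot 2 = \left(-6\right) 8 = -48$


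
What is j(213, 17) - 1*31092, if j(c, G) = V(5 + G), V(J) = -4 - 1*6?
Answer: -31102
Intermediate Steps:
V(J) = -10 (V(J) = -4 - 6 = -10)
j(c, G) = -10
j(213, 17) - 1*31092 = -10 - 1*31092 = -10 - 31092 = -31102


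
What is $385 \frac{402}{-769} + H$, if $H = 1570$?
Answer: $\frac{1052560}{769} \approx 1368.7$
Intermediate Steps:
$385 \frac{402}{-769} + H = 385 \frac{402}{-769} + 1570 = 385 \cdot 402 \left(- \frac{1}{769}\right) + 1570 = 385 \left(- \frac{402}{769}\right) + 1570 = - \frac{154770}{769} + 1570 = \frac{1052560}{769}$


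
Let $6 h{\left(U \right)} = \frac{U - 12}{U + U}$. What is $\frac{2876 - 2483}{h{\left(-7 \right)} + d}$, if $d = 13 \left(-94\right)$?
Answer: $- \frac{33012}{102629} \approx -0.32166$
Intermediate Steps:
$h{\left(U \right)} = \frac{-12 + U}{12 U}$ ($h{\left(U \right)} = \frac{\left(U - 12\right) \frac{1}{U + U}}{6} = \frac{\left(-12 + U\right) \frac{1}{2 U}}{6} = \frac{\frac{1}{2} \frac{1}{U} \left(-12 + U\right)}{6} = \frac{-12 + U}{12 U}$)
$d = -1222$
$\frac{2876 - 2483}{h{\left(-7 \right)} + d} = \frac{2876 - 2483}{\frac{-12 - 7}{12 \left(-7\right)} - 1222} = \frac{393}{\frac{1}{12} \left(- \frac{1}{7}\right) \left(-19\right) - 1222} = \frac{393}{\frac{19}{84} - 1222} = \frac{393}{- \frac{102629}{84}} = 393 \left(- \frac{84}{102629}\right) = - \frac{33012}{102629}$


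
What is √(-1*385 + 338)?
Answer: I*√47 ≈ 6.8557*I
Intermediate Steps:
√(-1*385 + 338) = √(-385 + 338) = √(-47) = I*√47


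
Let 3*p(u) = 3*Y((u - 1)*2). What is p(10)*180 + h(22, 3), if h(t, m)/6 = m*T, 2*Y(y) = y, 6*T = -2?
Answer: 1614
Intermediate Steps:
T = -1/3 (T = (1/6)*(-2) = -1/3 ≈ -0.33333)
Y(y) = y/2
h(t, m) = -2*m (h(t, m) = 6*(m*(-1/3)) = 6*(-m/3) = -2*m)
p(u) = -1 + u (p(u) = (3*(((u - 1)*2)/2))/3 = (3*(((-1 + u)*2)/2))/3 = (3*((-2 + 2*u)/2))/3 = (3*(-1 + u))/3 = (-3 + 3*u)/3 = -1 + u)
p(10)*180 + h(22, 3) = (-1 + 10)*180 - 2*3 = 9*180 - 6 = 1620 - 6 = 1614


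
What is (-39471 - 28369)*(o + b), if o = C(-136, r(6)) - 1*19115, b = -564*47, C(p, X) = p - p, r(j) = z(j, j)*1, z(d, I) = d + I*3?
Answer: 3095064320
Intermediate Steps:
z(d, I) = d + 3*I
r(j) = 4*j (r(j) = (j + 3*j)*1 = (4*j)*1 = 4*j)
C(p, X) = 0
b = -26508
o = -19115 (o = 0 - 1*19115 = 0 - 19115 = -19115)
(-39471 - 28369)*(o + b) = (-39471 - 28369)*(-19115 - 26508) = -67840*(-45623) = 3095064320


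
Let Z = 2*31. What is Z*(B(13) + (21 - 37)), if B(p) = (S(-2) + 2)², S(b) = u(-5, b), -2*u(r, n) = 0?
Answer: -744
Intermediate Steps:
u(r, n) = 0 (u(r, n) = -½*0 = 0)
S(b) = 0
Z = 62
B(p) = 4 (B(p) = (0 + 2)² = 2² = 4)
Z*(B(13) + (21 - 37)) = 62*(4 + (21 - 37)) = 62*(4 - 16) = 62*(-12) = -744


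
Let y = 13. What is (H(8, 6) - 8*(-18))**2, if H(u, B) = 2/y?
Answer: 3511876/169 ≈ 20780.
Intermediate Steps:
H(u, B) = 2/13
(H(8, 6) - 8*(-18))**2 = (2/13 - 8*(-18))**2 = (2/13 + 144)**2 = (1874/13)**2 = 3511876/169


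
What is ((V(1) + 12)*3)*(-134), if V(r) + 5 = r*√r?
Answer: -3216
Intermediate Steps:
V(r) = -5 + r^(3/2) (V(r) = -5 + r*√r = -5 + r^(3/2))
((V(1) + 12)*3)*(-134) = (((-5 + 1^(3/2)) + 12)*3)*(-134) = (((-5 + 1) + 12)*3)*(-134) = ((-4 + 12)*3)*(-134) = (8*3)*(-134) = 24*(-134) = -3216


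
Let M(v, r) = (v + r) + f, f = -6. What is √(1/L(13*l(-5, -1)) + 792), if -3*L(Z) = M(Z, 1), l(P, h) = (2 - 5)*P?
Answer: √28590630/190 ≈ 28.142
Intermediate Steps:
M(v, r) = -6 + r + v (M(v, r) = (v + r) - 6 = (r + v) - 6 = -6 + r + v)
l(P, h) = -3*P
L(Z) = 5/3 - Z/3 (L(Z) = -(-6 + 1 + Z)/3 = -(-5 + Z)/3 = 5/3 - Z/3)
√(1/L(13*l(-5, -1)) + 792) = √(1/(5/3 - 13*(-3*(-5))/3) + 792) = √(1/(5/3 - 13*15/3) + 792) = √(1/(5/3 - ⅓*195) + 792) = √(1/(5/3 - 65) + 792) = √(1/(-190/3) + 792) = √(-3/190 + 792) = √(150477/190) = √28590630/190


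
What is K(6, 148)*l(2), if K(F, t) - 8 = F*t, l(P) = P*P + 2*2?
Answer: 7168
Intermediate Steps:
l(P) = 4 + P**2 (l(P) = P**2 + 4 = 4 + P**2)
K(F, t) = 8 + F*t
K(6, 148)*l(2) = (8 + 6*148)*(4 + 2**2) = (8 + 888)*(4 + 4) = 896*8 = 7168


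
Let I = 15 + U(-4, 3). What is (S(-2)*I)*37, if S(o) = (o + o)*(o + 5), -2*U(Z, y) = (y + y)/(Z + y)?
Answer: -7992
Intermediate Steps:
U(Z, y) = -y/(Z + y) (U(Z, y) = -(y + y)/(2*(Z + y)) = -2*y/(2*(Z + y)) = -y/(Z + y))
S(o) = 2*o*(5 + o) (S(o) = (2*o)*(5 + o) = 2*o*(5 + o))
I = 18 (I = 15 - 1*3/(-4 + 3) = 15 - 1*3/(-1) = 15 - 1*3*(-1) = 15 + 3 = 18)
(S(-2)*I)*37 = ((2*(-2)*(5 - 2))*18)*37 = ((2*(-2)*3)*18)*37 = -12*18*37 = -216*37 = -7992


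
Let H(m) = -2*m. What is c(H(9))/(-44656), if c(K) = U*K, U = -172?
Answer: -387/5582 ≈ -0.069330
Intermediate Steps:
c(K) = -172*K
c(H(9))/(-44656) = -(-344)*9/(-44656) = -172*(-18)*(-1/44656) = 3096*(-1/44656) = -387/5582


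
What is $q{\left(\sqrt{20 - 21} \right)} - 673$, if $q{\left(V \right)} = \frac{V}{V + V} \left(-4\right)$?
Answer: $-675$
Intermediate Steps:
$q{\left(V \right)} = -2$ ($q{\left(V \right)} = \frac{V}{2 V} \left(-4\right) = \frac{1}{2 V} V \left(-4\right) = \frac{1}{2} \left(-4\right) = -2$)
$q{\left(\sqrt{20 - 21} \right)} - 673 = -2 - 673 = -675$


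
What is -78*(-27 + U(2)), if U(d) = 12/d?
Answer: 1638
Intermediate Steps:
-78*(-27 + U(2)) = -78*(-27 + 12/2) = -78*(-27 + 12*(½)) = -78*(-27 + 6) = -78*(-21) = 1638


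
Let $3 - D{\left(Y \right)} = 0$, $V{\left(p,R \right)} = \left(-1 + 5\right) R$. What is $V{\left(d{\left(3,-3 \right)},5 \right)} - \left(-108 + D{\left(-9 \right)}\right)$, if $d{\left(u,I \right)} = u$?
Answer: $125$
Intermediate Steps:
$V{\left(p,R \right)} = 4 R$
$D{\left(Y \right)} = 3$ ($D{\left(Y \right)} = 3 - 0 = 3 + 0 = 3$)
$V{\left(d{\left(3,-3 \right)},5 \right)} - \left(-108 + D{\left(-9 \right)}\right) = 4 \cdot 5 + \left(108 - 3\right) = 20 + \left(108 - 3\right) = 20 + 105 = 125$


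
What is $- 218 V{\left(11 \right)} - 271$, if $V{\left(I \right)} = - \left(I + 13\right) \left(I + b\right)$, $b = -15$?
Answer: $-21199$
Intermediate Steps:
$V{\left(I \right)} = - \left(-15 + I\right) \left(13 + I\right)$ ($V{\left(I \right)} = - \left(I + 13\right) \left(I - 15\right) = - \left(13 + I\right) \left(-15 + I\right) = - \left(-15 + I\right) \left(13 + I\right)$)
$- 218 V{\left(11 \right)} - 271 = - 218 \left(195 - 11^{2} + 2 \cdot 11\right) - 271 = - 218 \left(195 - 121 + 22\right) - 271 = \left(-218\right) 96 - 271 = -20928 - 271 = -21199$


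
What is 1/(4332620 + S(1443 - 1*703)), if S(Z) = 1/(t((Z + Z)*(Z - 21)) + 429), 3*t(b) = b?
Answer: 1065407/4616003676343 ≈ 2.3081e-7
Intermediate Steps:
t(b) = b/3
S(Z) = 1/(429 + 2*Z*(-21 + Z)/3) (S(Z) = 1/(((Z + Z)*(Z - 21))/3 + 429) = 1/(((2*Z)*(-21 + Z))/3 + 429) = 1/((2*Z*(-21 + Z))/3 + 429) = 1/(2*Z*(-21 + Z)/3 + 429) = 1/(429 + 2*Z*(-21 + Z)/3))
1/(4332620 + S(1443 - 1*703)) = 1/(4332620 + 3/(1287 + 2*(1443 - 1*703)*(-21 + (1443 - 1*703)))) = 1/(4332620 + 3/(1287 + 2*(1443 - 703)*(-21 + (1443 - 703)))) = 1/(4332620 + 3/(1287 + 2*740*(-21 + 740))) = 1/(4332620 + 3/(1287 + 2*740*719)) = 1/(4332620 + 3/(1287 + 1064120)) = 1/(4332620 + 3/1065407) = 1/(4616003676343/1065407) = 1065407/4616003676343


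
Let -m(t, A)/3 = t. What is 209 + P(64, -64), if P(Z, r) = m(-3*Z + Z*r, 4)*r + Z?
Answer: -823023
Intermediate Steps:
m(t, A) = -3*t
P(Z, r) = Z + r*(9*Z - 3*Z*r) (P(Z, r) = (-3*(-3*Z + Z*r))*r + Z = (9*Z - 3*Z*r)*r + Z = r*(9*Z - 3*Z*r) + Z = Z + r*(9*Z - 3*Z*r))
209 + P(64, -64) = 209 + 64*(1 - 3*(-64)*(-3 - 64)) = 209 + 64*(1 - 3*(-64)*(-67)) = 209 + 64*(1 - 12864) = 209 + 64*(-12863) = 209 - 823232 = -823023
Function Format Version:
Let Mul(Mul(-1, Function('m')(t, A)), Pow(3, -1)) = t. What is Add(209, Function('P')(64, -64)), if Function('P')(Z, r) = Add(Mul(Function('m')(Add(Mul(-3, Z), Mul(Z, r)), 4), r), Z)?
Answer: -823023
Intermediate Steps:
Function('m')(t, A) = Mul(-3, t)
Function('P')(Z, r) = Add(Z, Mul(r, Add(Mul(9, Z), Mul(-3, Z, r)))) (Function('P')(Z, r) = Add(Mul(Mul(-3, Add(Mul(-3, Z), Mul(Z, r))), r), Z) = Add(Mul(Add(Mul(9, Z), Mul(-3, Z, r)), r), Z) = Add(Mul(r, Add(Mul(9, Z), Mul(-3, Z, r))), Z) = Add(Z, Mul(r, Add(Mul(9, Z), Mul(-3, Z, r)))))
Add(209, Function('P')(64, -64)) = Add(209, Mul(64, Add(1, Mul(-3, -64, Add(-3, -64))))) = Add(209, Mul(64, Add(1, Mul(-3, -64, -67)))) = Add(209, Mul(64, Add(1, -12864))) = Add(209, Mul(64, -12863)) = Add(209, -823232) = -823023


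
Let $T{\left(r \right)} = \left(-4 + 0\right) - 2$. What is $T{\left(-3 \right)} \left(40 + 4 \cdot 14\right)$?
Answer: $-576$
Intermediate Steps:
$T{\left(r \right)} = -6$ ($T{\left(r \right)} = -4 - 2 = -6$)
$T{\left(-3 \right)} \left(40 + 4 \cdot 14\right) = - 6 \left(40 + 4 \cdot 14\right) = - 6 \left(40 + 56\right) = \left(-6\right) 96 = -576$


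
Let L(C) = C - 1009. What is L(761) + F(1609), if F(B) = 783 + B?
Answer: 2144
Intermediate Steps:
L(C) = -1009 + C
L(761) + F(1609) = (-1009 + 761) + (783 + 1609) = -248 + 2392 = 2144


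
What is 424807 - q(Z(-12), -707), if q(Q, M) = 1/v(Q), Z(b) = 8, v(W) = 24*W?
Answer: 81562943/192 ≈ 4.2481e+5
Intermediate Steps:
q(Q, M) = 1/(24*Q)
424807 - q(Z(-12), -707) = 424807 - 1/(24*8) = 424807 - 1*1/192 = 424807 - 1/192 = 81562943/192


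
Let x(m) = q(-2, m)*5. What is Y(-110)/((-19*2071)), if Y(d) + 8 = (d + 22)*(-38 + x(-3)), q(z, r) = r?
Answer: -4656/39349 ≈ -0.11833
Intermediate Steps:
x(m) = 5*m (x(m) = m*5 = 5*m)
Y(d) = -1174 - 53*d (Y(d) = -8 + (d + 22)*(-38 + 5*(-3)) = -8 + (22 + d)*(-38 - 15) = -8 + (22 + d)*(-53) = -8 + (-1166 - 53*d) = -1174 - 53*d)
Y(-110)/((-19*2071)) = (-1174 - 53*(-110))/((-19*2071)) = (-1174 + 5830)/(-39349) = 4656*(-1/39349) = -4656/39349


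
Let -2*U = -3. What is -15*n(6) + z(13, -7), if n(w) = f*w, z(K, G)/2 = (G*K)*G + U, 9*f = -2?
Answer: 1297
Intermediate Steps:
U = 3/2 (U = -½*(-3) = 3/2 ≈ 1.5000)
f = -2/9 (f = (⅑)*(-2) = -2/9 ≈ -0.22222)
z(K, G) = 3 + 2*K*G² (z(K, G) = 2*((G*K)*G + 3/2) = 2*(K*G² + 3/2) = 2*(3/2 + K*G²) = 3 + 2*K*G²)
n(w) = -2*w/9
-15*n(6) + z(13, -7) = -(-10)*6/3 + (3 + 2*13*(-7)²) = -15*(-4/3) + (3 + 2*13*49) = 20 + (3 + 1274) = 20 + 1277 = 1297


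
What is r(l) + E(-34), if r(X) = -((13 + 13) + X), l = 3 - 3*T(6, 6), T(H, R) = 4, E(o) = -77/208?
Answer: -3613/208 ≈ -17.370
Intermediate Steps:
E(o) = -77/208 (E(o) = -77*1/208 = -77/208)
l = -9 (l = 3 - 3*4 = 3 - 12 = -9)
r(X) = -26 - X (r(X) = -(26 + X) = -26 - X)
r(l) + E(-34) = (-26 - 1*(-9)) - 77/208 = (-26 + 9) - 77/208 = -17 - 77/208 = -3613/208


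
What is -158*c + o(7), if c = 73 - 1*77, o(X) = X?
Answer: 639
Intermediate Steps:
c = -4 (c = 73 - 77 = -4)
-158*c + o(7) = -158*(-4) + 7 = 632 + 7 = 639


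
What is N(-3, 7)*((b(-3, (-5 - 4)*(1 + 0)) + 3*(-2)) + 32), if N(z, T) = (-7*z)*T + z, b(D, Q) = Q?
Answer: 2448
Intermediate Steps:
N(z, T) = z - 7*T*z (N(z, T) = -7*T*z + z = z - 7*T*z)
N(-3, 7)*((b(-3, (-5 - 4)*(1 + 0)) + 3*(-2)) + 32) = (-3*(1 - 7*7))*(((-5 - 4)*(1 + 0) + 3*(-2)) + 32) = (-3*(1 - 49))*((-9*1 - 6) + 32) = (-3*(-48))*((-9 - 6) + 32) = 144*(-15 + 32) = 144*17 = 2448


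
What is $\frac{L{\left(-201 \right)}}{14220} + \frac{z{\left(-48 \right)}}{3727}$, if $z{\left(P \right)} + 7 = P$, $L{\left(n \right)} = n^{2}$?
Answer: $\frac{16643603}{5888660} \approx 2.8264$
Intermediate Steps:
$z{\left(P \right)} = -7 + P$
$\frac{L{\left(-201 \right)}}{14220} + \frac{z{\left(-48 \right)}}{3727} = \frac{\left(-201\right)^{2}}{14220} + \frac{-7 - 48}{3727} = 40401 \cdot \frac{1}{14220} - \frac{55}{3727} = \frac{4489}{1580} - \frac{55}{3727} = \frac{16643603}{5888660}$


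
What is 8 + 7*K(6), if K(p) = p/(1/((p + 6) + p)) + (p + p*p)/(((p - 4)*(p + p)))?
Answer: 3105/4 ≈ 776.25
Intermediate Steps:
K(p) = p*(6 + 2*p) + (p + p**2)/(2*p*(-4 + p)) (K(p) = p/(1/((6 + p) + p)) + (p + p**2)/(((-4 + p)*(2*p))) = p/(1/(6 + 2*p)) + (p + p**2)/((2*p*(-4 + p))) = p*(6 + 2*p) + (p + p**2)*(1/(2*p*(-4 + p))) = p*(6 + 2*p) + (p + p**2)/(2*p*(-4 + p)))
8 + 7*K(6) = 8 + 7*((1 - 47*6 - 4*6**2 + 4*6**3)/(2*(-4 + 6))) = 8 + 7*((1/2)*(1 - 282 - 4*36 + 4*216)/2) = 8 + 7*((1/2)*(1/2)*(1 - 282 - 144 + 864)) = 8 + 7*((1/2)*(1/2)*439) = 8 + 7*(439/4) = 8 + 3073/4 = 3105/4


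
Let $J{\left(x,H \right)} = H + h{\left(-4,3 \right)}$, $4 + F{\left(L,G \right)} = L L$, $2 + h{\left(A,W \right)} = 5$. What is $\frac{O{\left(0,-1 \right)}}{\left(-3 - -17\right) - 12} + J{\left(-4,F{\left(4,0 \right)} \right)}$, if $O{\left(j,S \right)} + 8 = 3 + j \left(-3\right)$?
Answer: $\frac{25}{2} \approx 12.5$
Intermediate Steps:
$h{\left(A,W \right)} = 3$ ($h{\left(A,W \right)} = -2 + 5 = 3$)
$F{\left(L,G \right)} = -4 + L^{2}$ ($F{\left(L,G \right)} = -4 + L L = -4 + L^{2}$)
$J{\left(x,H \right)} = 3 + H$ ($J{\left(x,H \right)} = H + 3 = 3 + H$)
$O{\left(j,S \right)} = -5 - 3 j$ ($O{\left(j,S \right)} = -8 + \left(3 + j \left(-3\right)\right) = -8 - \left(-3 + 3 j\right) = -5 - 3 j$)
$\frac{O{\left(0,-1 \right)}}{\left(-3 - -17\right) - 12} + J{\left(-4,F{\left(4,0 \right)} \right)} = \frac{-5 - 0}{\left(-3 - -17\right) - 12} + \left(3 - \left(4 - 4^{2}\right)\right) = \frac{-5 + 0}{\left(-3 + 17\right) - 12} + \left(3 + \left(-4 + 16\right)\right) = - \frac{5}{14 - 12} + \left(3 + 12\right) = - \frac{5}{2} + 15 = \frac{25}{2}$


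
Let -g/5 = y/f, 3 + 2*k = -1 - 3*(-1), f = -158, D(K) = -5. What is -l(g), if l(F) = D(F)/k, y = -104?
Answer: -10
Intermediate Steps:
k = -½ (k = -3/2 + (-1 - 3*(-1))/2 = -3/2 + (-1 + 3)/2 = -3/2 + (½)*2 = -3/2 + 1 = -½ ≈ -0.50000)
g = -260/79 (g = -(-520)/(-158) = -(-520)*(-1)/158 = -5*52/79 = -260/79 ≈ -3.2911)
l(F) = 10 (l(F) = -5/(-½) = -5*(-2) = 10)
-l(g) = -1*10 = -10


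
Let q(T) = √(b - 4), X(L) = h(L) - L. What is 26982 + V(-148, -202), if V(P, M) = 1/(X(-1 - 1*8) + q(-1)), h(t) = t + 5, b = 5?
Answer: 161893/6 ≈ 26982.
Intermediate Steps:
h(t) = 5 + t
X(L) = 5 (X(L) = (5 + L) - L = 5)
q(T) = 1 (q(T) = √(5 - 4) = √1 = 1)
V(P, M) = ⅙ (V(P, M) = 1/(5 + 1) = 1/6 = ⅙)
26982 + V(-148, -202) = 26982 + ⅙ = 161893/6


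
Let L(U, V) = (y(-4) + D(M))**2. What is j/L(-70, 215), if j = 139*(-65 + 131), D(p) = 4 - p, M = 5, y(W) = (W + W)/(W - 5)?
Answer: 743094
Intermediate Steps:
y(W) = 2*W/(-5 + W) (y(W) = (2*W)/(-5 + W) = 2*W/(-5 + W))
L(U, V) = 1/81 (L(U, V) = (2*(-4)/(-5 - 4) + (4 - 1*5))**2 = (2*(-4)/(-9) + (4 - 5))**2 = (2*(-4)*(-1/9) - 1)**2 = (8/9 - 1)**2 = (-1/9)**2 = 1/81)
j = 9174 (j = 139*66 = 9174)
j/L(-70, 215) = 9174/(1/81) = 9174*81 = 743094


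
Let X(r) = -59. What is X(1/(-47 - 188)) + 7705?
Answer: 7646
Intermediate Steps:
X(1/(-47 - 188)) + 7705 = -59 + 7705 = 7646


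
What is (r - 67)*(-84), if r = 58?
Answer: 756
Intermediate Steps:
(r - 67)*(-84) = (58 - 67)*(-84) = -9*(-84) = 756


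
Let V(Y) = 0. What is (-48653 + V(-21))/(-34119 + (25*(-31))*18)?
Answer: 48653/48069 ≈ 1.0121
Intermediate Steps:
(-48653 + V(-21))/(-34119 + (25*(-31))*18) = (-48653 + 0)/(-34119 + (25*(-31))*18) = -48653/(-34119 - 775*18) = -48653/(-34119 - 13950) = -48653/(-48069) = -48653*(-1/48069) = 48653/48069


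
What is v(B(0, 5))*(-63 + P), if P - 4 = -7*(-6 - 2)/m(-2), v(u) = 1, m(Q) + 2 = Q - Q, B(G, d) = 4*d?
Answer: -87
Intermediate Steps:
m(Q) = -2 (m(Q) = -2 + (Q - Q) = -2 + 0 = -2)
P = -24 (P = 4 - 7*(-6 - 2)/(-2) = 4 - 7*(-8)*(-1)/2 = 4 - (-56)*(-1)/2 = 4 - 1*28 = 4 - 28 = -24)
v(B(0, 5))*(-63 + P) = 1*(-63 - 24) = 1*(-87) = -87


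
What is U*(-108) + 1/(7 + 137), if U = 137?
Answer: -2130623/144 ≈ -14796.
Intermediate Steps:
U*(-108) + 1/(7 + 137) = 137*(-108) + 1/(7 + 137) = -14796 + 1/144 = -2130623/144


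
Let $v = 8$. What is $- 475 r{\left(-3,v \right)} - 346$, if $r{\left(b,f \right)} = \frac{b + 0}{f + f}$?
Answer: $- \frac{4111}{16} \approx -256.94$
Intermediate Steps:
$r{\left(b,f \right)} = \frac{b}{2 f}$
$- 475 r{\left(-3,v \right)} - 346 = - 475 \cdot \frac{1}{2} \left(-3\right) \frac{1}{8} - 346 = \left(-475\right) \left(- \frac{3}{16}\right) - 346 = \frac{1425}{16} - 346 = - \frac{4111}{16}$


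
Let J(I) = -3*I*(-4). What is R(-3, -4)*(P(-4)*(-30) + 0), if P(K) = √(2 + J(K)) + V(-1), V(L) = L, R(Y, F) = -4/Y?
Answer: 40 - 40*I*√46 ≈ 40.0 - 271.29*I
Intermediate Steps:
J(I) = 12*I
P(K) = -1 + √(2 + 12*K) (P(K) = √(2 + 12*K) - 1 = -1 + √(2 + 12*K))
R(-3, -4)*(P(-4)*(-30) + 0) = (-4/(-3))*((-1 + √(2 + 12*(-4)))*(-30) + 0) = (-4*(-⅓))*((-1 + √(2 - 48))*(-30) + 0) = 4*((-1 + √(-46))*(-30) + 0)/3 = 4*((-1 + I*√46)*(-30) + 0)/3 = 4*((30 - 30*I*√46) + 0)/3 = 4*(30 - 30*I*√46)/3 = 40 - 40*I*√46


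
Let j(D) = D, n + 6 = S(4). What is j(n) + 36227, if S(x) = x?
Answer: 36225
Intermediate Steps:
n = -2 (n = -6 + 4 = -2)
j(n) + 36227 = -2 + 36227 = 36225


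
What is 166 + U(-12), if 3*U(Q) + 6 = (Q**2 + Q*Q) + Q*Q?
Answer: 308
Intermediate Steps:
U(Q) = -2 + Q**2 (U(Q) = -2 + ((Q**2 + Q*Q) + Q*Q)/3 = -2 + ((Q**2 + Q**2) + Q**2)/3 = -2 + (2*Q**2 + Q**2)/3 = -2 + (3*Q**2)/3 = -2 + Q**2)
166 + U(-12) = 166 + (-2 + (-12)**2) = 166 + (-2 + 144) = 166 + 142 = 308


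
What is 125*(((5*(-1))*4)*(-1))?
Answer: 2500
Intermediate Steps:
125*(((5*(-1))*4)*(-1)) = 125*(-5*4*(-1)) = 125*(-20*(-1)) = 125*20 = 2500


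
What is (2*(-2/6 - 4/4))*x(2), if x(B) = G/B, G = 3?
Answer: -4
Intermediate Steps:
x(B) = 3/B
(2*(-2/6 - 4/4))*x(2) = (2*(-2/6 - 4/4))*(3/2) = (2*(-2*⅙ - 4*¼))*(3*(½)) = (2*(-⅓ - 1))*(3/2) = (2*(-4/3))*(3/2) = -8/3*3/2 = -4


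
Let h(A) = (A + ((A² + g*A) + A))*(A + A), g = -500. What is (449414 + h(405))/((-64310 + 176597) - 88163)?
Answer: -7514809/6031 ≈ -1246.0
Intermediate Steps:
h(A) = 2*A*(A² - 498*A) (h(A) = (A + ((A² - 500*A) + A))*(A + A) = (A + (A² - 499*A))*(2*A) = (A² - 498*A)*(2*A) = 2*A*(A² - 498*A))
(449414 + h(405))/((-64310 + 176597) - 88163) = (449414 + 2*405²*(-498 + 405))/((-64310 + 176597) - 88163) = (449414 + 2*164025*(-93))/(112287 - 88163) = (449414 - 30508650)/24124 = -30059236*1/24124 = -7514809/6031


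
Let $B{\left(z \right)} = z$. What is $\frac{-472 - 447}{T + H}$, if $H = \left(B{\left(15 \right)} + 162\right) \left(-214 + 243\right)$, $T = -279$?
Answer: $- \frac{919}{4854} \approx -0.18933$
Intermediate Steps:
$H = 5133$ ($H = \left(15 + 162\right) \left(-214 + 243\right) = 177 \cdot 29 = 5133$)
$\frac{-472 - 447}{T + H} = \frac{-472 - 447}{-279 + 5133} = - \frac{919}{4854}$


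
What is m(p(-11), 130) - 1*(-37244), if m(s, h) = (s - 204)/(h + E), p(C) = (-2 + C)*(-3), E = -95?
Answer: 260675/7 ≈ 37239.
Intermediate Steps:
p(C) = 6 - 3*C
m(s, h) = (-204 + s)/(-95 + h) (m(s, h) = (s - 204)/(h - 95) = (-204 + s)/(-95 + h))
m(p(-11), 130) - 1*(-37244) = (-204 + (6 - 3*(-11)))/(-95 + 130) - 1*(-37244) = (-204 + (6 + 33))/35 + 37244 = (-204 + 39)/35 + 37244 = (1/35)*(-165) + 37244 = -33/7 + 37244 = 260675/7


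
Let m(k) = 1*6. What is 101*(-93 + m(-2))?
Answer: -8787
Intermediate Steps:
m(k) = 6
101*(-93 + m(-2)) = 101*(-93 + 6) = 101*(-87) = -8787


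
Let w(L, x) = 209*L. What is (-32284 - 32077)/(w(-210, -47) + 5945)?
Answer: 64361/37945 ≈ 1.6962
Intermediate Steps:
(-32284 - 32077)/(w(-210, -47) + 5945) = (-32284 - 32077)/(209*(-210) + 5945) = -64361/(-43890 + 5945) = -64361/(-37945) = -64361*(-1/37945) = 64361/37945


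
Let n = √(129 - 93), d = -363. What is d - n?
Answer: -369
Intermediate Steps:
n = 6 (n = √36 = 6)
d - n = -363 - 1*6 = -363 - 6 = -369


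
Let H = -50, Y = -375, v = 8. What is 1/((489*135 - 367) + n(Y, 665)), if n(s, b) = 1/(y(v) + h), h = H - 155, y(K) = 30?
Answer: 175/11488399 ≈ 1.5233e-5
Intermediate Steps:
h = -205 (h = -50 - 155 = -205)
n(s, b) = -1/175 (n(s, b) = 1/(30 - 205) = 1/(-175) = -1/175)
1/((489*135 - 367) + n(Y, 665)) = 1/((489*135 - 367) - 1/175) = 1/((66015 - 367) - 1/175) = 1/(65648 - 1/175) = 1/(11488399/175) = 175/11488399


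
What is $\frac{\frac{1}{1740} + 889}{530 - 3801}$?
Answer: $- \frac{1546861}{5691540} \approx -0.27178$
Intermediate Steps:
$\frac{\frac{1}{1740} + 889}{530 - 3801} = \frac{\frac{1}{1740} + 889}{-3271} = \frac{1546861}{1740} \left(- \frac{1}{3271}\right) = - \frac{1546861}{5691540}$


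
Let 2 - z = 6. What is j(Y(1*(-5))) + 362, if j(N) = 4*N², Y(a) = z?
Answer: 426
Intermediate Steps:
z = -4 (z = 2 - 1*6 = 2 - 6 = -4)
Y(a) = -4
j(Y(1*(-5))) + 362 = 4*(-4)² + 362 = 4*16 + 362 = 64 + 362 = 426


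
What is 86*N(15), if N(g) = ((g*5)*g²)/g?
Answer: 96750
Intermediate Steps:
N(g) = 5*g² (N(g) = ((5*g)*g²)/g = (5*g³)/g = 5*g²)
86*N(15) = 86*(5*15²) = 86*(5*225) = 86*1125 = 96750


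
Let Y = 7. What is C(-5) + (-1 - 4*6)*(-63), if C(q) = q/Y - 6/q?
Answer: 55142/35 ≈ 1575.5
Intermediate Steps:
C(q) = -6/q + q/7 (C(q) = q/7 - 6/q = -6/q + q/7)
C(-5) + (-1 - 4*6)*(-63) = (-6/(-5) + (⅐)*(-5)) + (-1 - 4*6)*(-63) = (-6*(-⅕) - 5/7) + (-1 - 24)*(-63) = (6/5 - 5/7) - 25*(-63) = 17/35 + 1575 = 55142/35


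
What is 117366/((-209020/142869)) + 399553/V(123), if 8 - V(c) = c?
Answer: -201183031927/2403730 ≈ -83696.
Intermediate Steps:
V(c) = 8 - c
117366/((-209020/142869)) + 399553/V(123) = 117366/((-209020/142869)) + 399553/(8 - 1*123) = 117366/((-209020*1/142869)) + 399553/(8 - 123) = 117366/(-209020/142869) + 399553/(-115) = 117366*(-142869/209020) + 399553*(-1/115) = -8383981527/104510 - 399553/115 = -201183031927/2403730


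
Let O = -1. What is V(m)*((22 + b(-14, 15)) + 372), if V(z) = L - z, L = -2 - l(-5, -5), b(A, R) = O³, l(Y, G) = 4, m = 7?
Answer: -5109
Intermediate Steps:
b(A, R) = -1 (b(A, R) = (-1)³ = -1)
L = -6 (L = -2 - 1*4 = -2 - 4 = -6)
V(z) = -6 - z
V(m)*((22 + b(-14, 15)) + 372) = (-6 - 1*7)*((22 - 1) + 372) = (-6 - 7)*(21 + 372) = -13*393 = -5109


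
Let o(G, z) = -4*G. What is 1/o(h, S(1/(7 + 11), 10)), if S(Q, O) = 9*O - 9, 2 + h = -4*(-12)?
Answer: -1/184 ≈ -0.0054348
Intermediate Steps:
h = 46 (h = -2 - 4*(-12) = -2 + 48 = 46)
S(Q, O) = -9 + 9*O
1/o(h, S(1/(7 + 11), 10)) = 1/(-4*46) = 1/(-184) = -1/184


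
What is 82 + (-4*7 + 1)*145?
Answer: -3833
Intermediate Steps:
82 + (-4*7 + 1)*145 = 82 + (-28 + 1)*145 = 82 - 27*145 = 82 - 3915 = -3833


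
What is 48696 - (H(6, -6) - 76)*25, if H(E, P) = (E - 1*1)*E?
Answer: 49846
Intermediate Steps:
H(E, P) = E*(-1 + E) (H(E, P) = (E - 1)*E = (-1 + E)*E = E*(-1 + E))
48696 - (H(6, -6) - 76)*25 = 48696 - (6*(-1 + 6) - 76)*25 = 48696 - (6*5 - 76)*25 = 48696 - (30 - 76)*25 = 48696 - (-46)*25 = 48696 - 1*(-1150) = 48696 + 1150 = 49846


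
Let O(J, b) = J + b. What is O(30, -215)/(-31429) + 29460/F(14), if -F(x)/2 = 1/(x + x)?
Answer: -12962576575/31429 ≈ -4.1244e+5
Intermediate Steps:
F(x) = -1/x (F(x) = -2/(x + x) = -2*1/(2*x) = -1/x)
O(30, -215)/(-31429) + 29460/F(14) = (30 - 215)/(-31429) + 29460/((-1/14)) = -185*(-1/31429) + 29460/((-1*1/14)) = 185/31429 + 29460/(-1/14) = 185/31429 + 29460*(-14) = 185/31429 - 412440 = -12962576575/31429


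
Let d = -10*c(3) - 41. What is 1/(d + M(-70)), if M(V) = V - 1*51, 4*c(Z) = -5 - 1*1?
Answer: -1/147 ≈ -0.0068027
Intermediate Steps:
c(Z) = -3/2 (c(Z) = (-5 - 1*1)/4 = (-5 - 1)/4 = (¼)*(-6) = -3/2)
M(V) = -51 + V (M(V) = V - 51 = -51 + V)
d = -26 (d = -10*(-3/2) - 41 = 15 - 41 = -26)
1/(d + M(-70)) = 1/(-26 + (-51 - 70)) = 1/(-26 - 121) = 1/(-147) = -1/147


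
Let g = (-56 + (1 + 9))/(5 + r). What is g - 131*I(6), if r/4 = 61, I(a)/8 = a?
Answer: -1565758/249 ≈ -6288.2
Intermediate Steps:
I(a) = 8*a
r = 244 (r = 4*61 = 244)
g = -46/249 (g = (-56 + (1 + 9))/(5 + 244) = (-56 + 10)/249 = -46*1/249 = -46/249 ≈ -0.18474)
g - 131*I(6) = -46/249 - 1048*6 = -46/249 - 131*48 = -46/249 - 6288 = -1565758/249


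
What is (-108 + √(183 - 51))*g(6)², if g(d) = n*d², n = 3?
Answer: -1259712 + 23328*√33 ≈ -1.1257e+6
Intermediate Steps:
g(d) = 3*d²
(-108 + √(183 - 51))*g(6)² = (-108 + √(183 - 51))*(3*6²)² = (-108 + √132)*(3*36)² = (-108 + 2*√33)*108² = (-108 + 2*√33)*11664 = -1259712 + 23328*√33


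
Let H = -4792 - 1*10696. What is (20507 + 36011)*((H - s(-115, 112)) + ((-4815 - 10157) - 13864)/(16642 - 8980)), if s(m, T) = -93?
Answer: -1111382442478/1277 ≈ -8.7031e+8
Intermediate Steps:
H = -15488 (H = -4792 - 10696 = -15488)
(20507 + 36011)*((H - s(-115, 112)) + ((-4815 - 10157) - 13864)/(16642 - 8980)) = (20507 + 36011)*((-15488 - 1*(-93)) + ((-4815 - 10157) - 13864)/(16642 - 8980)) = 56518*((-15488 + 93) + (-14972 - 13864)/7662) = 56518*(-15395 - 28836*1/7662) = 56518*(-15395 - 4806/1277) = 56518*(-19664221/1277) = -1111382442478/1277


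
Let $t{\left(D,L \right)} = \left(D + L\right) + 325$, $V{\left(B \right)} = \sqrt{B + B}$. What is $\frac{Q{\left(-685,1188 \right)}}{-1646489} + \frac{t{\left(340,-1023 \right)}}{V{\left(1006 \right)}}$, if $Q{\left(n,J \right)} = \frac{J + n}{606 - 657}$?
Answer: $\frac{503}{83970939} - \frac{179 \sqrt{503}}{503} \approx -7.9812$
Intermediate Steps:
$Q{\left(n,J \right)} = - \frac{J}{51} - \frac{n}{51}$ ($Q{\left(n,J \right)} = \frac{J + n}{-51} = \left(J + n\right) \left(- \frac{1}{51}\right) = - \frac{J}{51} - \frac{n}{51}$)
$V{\left(B \right)} = \sqrt{2} \sqrt{B}$ ($V{\left(B \right)} = \sqrt{2 B} = \sqrt{2} \sqrt{B}$)
$t{\left(D,L \right)} = 325 + D + L$
$\frac{Q{\left(-685,1188 \right)}}{-1646489} + \frac{t{\left(340,-1023 \right)}}{V{\left(1006 \right)}} = \frac{\left(- \frac{1}{51}\right) 1188 - - \frac{685}{51}}{-1646489} + \frac{325 + 340 - 1023}{\sqrt{2} \sqrt{1006}} = \left(- \frac{396}{17} + \frac{685}{51}\right) \left(- \frac{1}{1646489}\right) - \frac{358}{2 \sqrt{503}} = \left(- \frac{503}{51}\right) \left(- \frac{1}{1646489}\right) - 358 \frac{\sqrt{503}}{1006} = \frac{503}{83970939} - \frac{179 \sqrt{503}}{503}$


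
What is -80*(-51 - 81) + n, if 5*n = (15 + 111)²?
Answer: 68676/5 ≈ 13735.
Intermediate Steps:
n = 15876/5 (n = (15 + 111)²/5 = (⅕)*126² = (⅕)*15876 = 15876/5 ≈ 3175.2)
-80*(-51 - 81) + n = -80*(-51 - 81) + 15876/5 = -80*(-132) + 15876/5 = 10560 + 15876/5 = 68676/5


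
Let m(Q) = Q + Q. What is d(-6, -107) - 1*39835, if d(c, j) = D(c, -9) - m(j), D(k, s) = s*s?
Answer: -39540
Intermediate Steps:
m(Q) = 2*Q
D(k, s) = s²
d(c, j) = 81 - 2*j (d(c, j) = (-9)² - 2*j = 81 - 2*j)
d(-6, -107) - 1*39835 = (81 - 2*(-107)) - 1*39835 = (81 + 214) - 39835 = 295 - 39835 = -39540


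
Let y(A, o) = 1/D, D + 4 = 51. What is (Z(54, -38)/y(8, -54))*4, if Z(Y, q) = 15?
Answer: 2820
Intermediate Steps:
D = 47 (D = -4 + 51 = 47)
y(A, o) = 1/47
(Z(54, -38)/y(8, -54))*4 = (15/(1/47))*4 = (15*47)*4 = 705*4 = 2820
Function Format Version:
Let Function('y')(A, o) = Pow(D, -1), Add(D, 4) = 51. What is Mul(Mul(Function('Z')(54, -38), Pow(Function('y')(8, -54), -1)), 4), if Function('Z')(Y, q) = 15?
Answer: 2820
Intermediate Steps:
D = 47 (D = Add(-4, 51) = 47)
Function('y')(A, o) = Rational(1, 47) (Function('y')(A, o) = Pow(47, -1) = Rational(1, 47))
Mul(Mul(Function('Z')(54, -38), Pow(Function('y')(8, -54), -1)), 4) = Mul(Mul(15, Pow(Rational(1, 47), -1)), 4) = Mul(Mul(15, 47), 4) = Mul(705, 4) = 2820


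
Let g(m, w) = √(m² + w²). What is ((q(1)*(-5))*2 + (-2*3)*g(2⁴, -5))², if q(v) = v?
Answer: 10216 + 120*√281 ≈ 12228.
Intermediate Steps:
((q(1)*(-5))*2 + (-2*3)*g(2⁴, -5))² = ((1*(-5))*2 + (-2*3)*√((2⁴)² + (-5)²))² = (-5*2 - 6*√(16² + 25))² = (-10 - 6*√(256 + 25))² = (-10 - 6*√281)²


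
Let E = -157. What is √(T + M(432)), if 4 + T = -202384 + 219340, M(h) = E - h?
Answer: √16363 ≈ 127.92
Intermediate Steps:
M(h) = -157 - h
T = 16952 (T = -4 + (-202384 + 219340) = -4 + 16956 = 16952)
√(T + M(432)) = √(16952 + (-157 - 1*432)) = √(16952 + (-157 - 432)) = √(16952 - 589) = √16363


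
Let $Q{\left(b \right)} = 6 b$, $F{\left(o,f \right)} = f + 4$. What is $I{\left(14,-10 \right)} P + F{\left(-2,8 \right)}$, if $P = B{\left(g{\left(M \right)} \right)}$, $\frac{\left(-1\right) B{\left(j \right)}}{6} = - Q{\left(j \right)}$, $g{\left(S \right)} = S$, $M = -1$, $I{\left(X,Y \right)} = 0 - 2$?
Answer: $84$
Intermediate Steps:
$F{\left(o,f \right)} = 4 + f$
$I{\left(X,Y \right)} = -2$
$B{\left(j \right)} = 36 j$ ($B{\left(j \right)} = - 6 \left(- 6 j\right) = 36 j$)
$P = -36$ ($P = 36 \left(-1\right) = -36$)
$I{\left(14,-10 \right)} P + F{\left(-2,8 \right)} = \left(-2\right) \left(-36\right) + \left(4 + 8\right) = 72 + 12 = 84$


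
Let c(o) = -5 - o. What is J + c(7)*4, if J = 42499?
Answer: 42451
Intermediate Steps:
J + c(7)*4 = 42499 + (-5 - 1*7)*4 = 42499 + (-5 - 7)*4 = 42499 - 12*4 = 42499 - 48 = 42451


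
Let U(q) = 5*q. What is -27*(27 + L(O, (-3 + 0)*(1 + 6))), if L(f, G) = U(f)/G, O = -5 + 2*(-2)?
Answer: -5508/7 ≈ -786.86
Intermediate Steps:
O = -9 (O = -5 - 4 = -9)
L(f, G) = 5*f/G (L(f, G) = (5*f)/G = 5*f/G)
-27*(27 + L(O, (-3 + 0)*(1 + 6))) = -27*(27 + 5*(-9)/((-3 + 0)*(1 + 6))) = -27*(27 + 5*(-9)/(-3*7)) = -27*(27 + 5*(-9)/(-21)) = -27*(27 + 5*(-9)*(-1/21)) = -27*(27 + 15/7) = -27*204/7 = -5508/7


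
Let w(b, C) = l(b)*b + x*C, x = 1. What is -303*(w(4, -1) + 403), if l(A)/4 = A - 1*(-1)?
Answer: -146046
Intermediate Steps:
l(A) = 4 + 4*A (l(A) = 4*(A - 1*(-1)) = 4*(A + 1) = 4*(1 + A) = 4 + 4*A)
w(b, C) = C + b*(4 + 4*b) (w(b, C) = (4 + 4*b)*b + 1*C = b*(4 + 4*b) + C = C + b*(4 + 4*b))
-303*(w(4, -1) + 403) = -303*((-1 + 4*4*(1 + 4)) + 403) = -303*((-1 + 4*4*5) + 403) = -303*((-1 + 80) + 403) = -303*(79 + 403) = -303*482 = -146046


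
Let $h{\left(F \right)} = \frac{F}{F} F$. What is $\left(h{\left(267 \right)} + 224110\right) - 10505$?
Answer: $213872$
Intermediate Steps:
$h{\left(F \right)} = F$ ($h{\left(F \right)} = 1 F = F$)
$\left(h{\left(267 \right)} + 224110\right) - 10505 = \left(267 + 224110\right) - 10505 = 224377 - 10505 = 213872$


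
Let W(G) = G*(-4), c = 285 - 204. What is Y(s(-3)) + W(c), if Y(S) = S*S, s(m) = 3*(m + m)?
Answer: 0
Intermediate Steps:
s(m) = 6*m (s(m) = 3*(2*m) = 6*m)
Y(S) = S**2
c = 81
W(G) = -4*G
Y(s(-3)) + W(c) = (6*(-3))**2 - 4*81 = (-18)**2 - 324 = 324 - 324 = 0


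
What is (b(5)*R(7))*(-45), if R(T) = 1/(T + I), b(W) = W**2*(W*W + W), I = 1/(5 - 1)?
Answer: -135000/29 ≈ -4655.2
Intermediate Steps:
I = 1/4 ≈ 0.25000
b(W) = W**2*(W + W**2) (b(W) = W**2*(W**2 + W) = W**2*(W + W**2))
R(T) = 1/(1/4 + T) (R(T) = 1/(T + 1/4) = 1/(1/4 + T))
(b(5)*R(7))*(-45) = ((5**3*(1 + 5))*(4/(1 + 4*7)))*(-45) = ((125*6)*(4/(1 + 28)))*(-45) = (750*(4/29))*(-45) = (3000/29)*(-45) = -135000/29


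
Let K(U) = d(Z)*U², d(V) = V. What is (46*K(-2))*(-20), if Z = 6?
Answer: -22080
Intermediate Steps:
K(U) = 6*U²
(46*K(-2))*(-20) = (46*(6*(-2)²))*(-20) = (46*(6*4))*(-20) = (46*24)*(-20) = 1104*(-20) = -22080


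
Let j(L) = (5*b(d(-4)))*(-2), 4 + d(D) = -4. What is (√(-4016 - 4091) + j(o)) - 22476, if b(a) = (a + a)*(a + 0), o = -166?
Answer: -23756 + 11*I*√67 ≈ -23756.0 + 90.039*I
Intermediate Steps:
d(D) = -8 (d(D) = -4 - 4 = -8)
b(a) = 2*a² (b(a) = (2*a)*a = 2*a²)
j(L) = -1280 (j(L) = (5*(2*(-8)²))*(-2) = (5*(2*64))*(-2) = (5*128)*(-2) = 640*(-2) = -1280)
(√(-4016 - 4091) + j(o)) - 22476 = (√(-4016 - 4091) - 1280) - 22476 = (√(-8107) - 1280) - 22476 = (11*I*√67 - 1280) - 22476 = (-1280 + 11*I*√67) - 22476 = -23756 + 11*I*√67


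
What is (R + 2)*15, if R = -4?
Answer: -30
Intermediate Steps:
(R + 2)*15 = (-4 + 2)*15 = -2*15 = -30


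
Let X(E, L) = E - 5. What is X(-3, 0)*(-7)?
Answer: 56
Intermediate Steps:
X(E, L) = -5 + E
X(-3, 0)*(-7) = (-5 - 3)*(-7) = -8*(-7) = 56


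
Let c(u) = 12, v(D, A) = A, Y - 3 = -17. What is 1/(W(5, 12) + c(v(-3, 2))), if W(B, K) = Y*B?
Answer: -1/58 ≈ -0.017241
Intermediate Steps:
Y = -14 (Y = 3 - 17 = -14)
W(B, K) = -14*B
1/(W(5, 12) + c(v(-3, 2))) = 1/(-14*5 + 12) = 1/(-70 + 12) = 1/(-58) = -1/58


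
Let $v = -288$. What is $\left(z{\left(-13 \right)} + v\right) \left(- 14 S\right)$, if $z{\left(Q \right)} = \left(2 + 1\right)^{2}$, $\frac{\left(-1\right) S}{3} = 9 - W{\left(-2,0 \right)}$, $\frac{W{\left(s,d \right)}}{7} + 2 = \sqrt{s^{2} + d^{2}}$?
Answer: $-105462$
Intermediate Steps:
$W{\left(s,d \right)} = -14 + 7 \sqrt{d^{2} + s^{2}}$ ($W{\left(s,d \right)} = -14 + 7 \sqrt{s^{2} + d^{2}} = -14 + 7 \sqrt{d^{2} + s^{2}}$)
$S = -27$ ($S = - 3 \left(9 - \left(-14 + 7 \sqrt{0^{2} + \left(-2\right)^{2}}\right)\right) = - 3 \left(9 - \left(-14 + 7 \sqrt{0 + 4}\right)\right) = - 3 \left(9 - \left(-14 + 7 \sqrt{4}\right)\right) = - 3 \left(9 - \left(-14 + 7 \cdot 2\right)\right) = - 3 \left(9 - \left(-14 + 14\right)\right) = - 3 \left(9 - 0\right) = - 3 \left(9 + 0\right) = \left(-3\right) 9 = -27$)
$z{\left(Q \right)} = 9$ ($z{\left(Q \right)} = 3^{2} = 9$)
$\left(z{\left(-13 \right)} + v\right) \left(- 14 S\right) = \left(9 - 288\right) \left(\left(-14\right) \left(-27\right)\right) = \left(-279\right) 378 = -105462$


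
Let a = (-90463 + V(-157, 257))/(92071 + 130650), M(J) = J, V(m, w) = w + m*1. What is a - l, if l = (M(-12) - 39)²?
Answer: -579387684/222721 ≈ -2601.4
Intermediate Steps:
V(m, w) = m + w (V(m, w) = w + m = m + w)
l = 2601 (l = (-12 - 39)² = (-51)² = 2601)
a = -90363/222721 (a = (-90463 + (-157 + 257))/(92071 + 130650) = (-90463 + 100)/222721 = -90363*1/222721 = -90363/222721 ≈ -0.40572)
a - l = -90363/222721 - 1*2601 = -90363/222721 - 2601 = -579387684/222721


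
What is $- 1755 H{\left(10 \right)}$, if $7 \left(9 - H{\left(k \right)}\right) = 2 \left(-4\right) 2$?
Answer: $- \frac{138645}{7} \approx -19806.0$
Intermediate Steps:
$H{\left(k \right)} = \frac{79}{7}$ ($H{\left(k \right)} = 9 - \frac{2 \left(-4\right) 2}{7} = 9 - \frac{\left(-8\right) 2}{7} = 9 - - \frac{16}{7} = 9 + \frac{16}{7} = \frac{79}{7}$)
$- 1755 H{\left(10 \right)} = \left(-1755\right) \frac{79}{7} = - \frac{138645}{7}$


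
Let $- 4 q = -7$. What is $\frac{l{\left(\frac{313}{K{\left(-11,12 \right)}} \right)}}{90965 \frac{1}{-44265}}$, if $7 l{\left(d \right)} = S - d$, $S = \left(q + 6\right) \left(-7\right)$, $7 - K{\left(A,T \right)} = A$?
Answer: $\frac{7610629}{1528212} \approx 4.9801$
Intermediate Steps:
$q = \frac{7}{4}$ ($q = \left(- \frac{1}{4}\right) \left(-7\right) = \frac{7}{4} \approx 1.75$)
$K{\left(A,T \right)} = 7 - A$
$S = - \frac{217}{4}$ ($S = \left(\frac{7}{4} + 6\right) \left(-7\right) = \frac{31}{4} \left(-7\right) = - \frac{217}{4} \approx -54.25$)
$l{\left(d \right)} = - \frac{31}{4} - \frac{d}{7}$ ($l{\left(d \right)} = \frac{- \frac{217}{4} - d}{7} = - \frac{31}{4} - \frac{d}{7}$)
$\frac{l{\left(\frac{313}{K{\left(-11,12 \right)}} \right)}}{90965 \frac{1}{-44265}} = \frac{- \frac{31}{4} - \frac{313 \frac{1}{7 - -11}}{7}}{90965 \frac{1}{-44265}} = \frac{- \frac{31}{4} - \frac{313 \frac{1}{7 + 11}}{7}}{90965 \left(- \frac{1}{44265}\right)} = \frac{- \frac{31}{4} - \frac{313 \cdot \frac{1}{18}}{7}}{- \frac{18193}{8853}} = \left(- \frac{31}{4} - \frac{313 \cdot \frac{1}{18}}{7}\right) \left(- \frac{8853}{18193}\right) = \left(- \frac{31}{4} - \frac{313}{126}\right) \left(- \frac{8853}{18193}\right) = \left(- \frac{2579}{252}\right) \left(- \frac{8853}{18193}\right) = \frac{7610629}{1528212}$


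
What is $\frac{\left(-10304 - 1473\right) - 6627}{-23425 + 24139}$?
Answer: $- \frac{9202}{357} \approx -25.776$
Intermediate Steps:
$\frac{\left(-10304 - 1473\right) - 6627}{-23425 + 24139} = \frac{-11777 - 6627}{714} = \left(-18404\right) \frac{1}{714} = - \frac{9202}{357}$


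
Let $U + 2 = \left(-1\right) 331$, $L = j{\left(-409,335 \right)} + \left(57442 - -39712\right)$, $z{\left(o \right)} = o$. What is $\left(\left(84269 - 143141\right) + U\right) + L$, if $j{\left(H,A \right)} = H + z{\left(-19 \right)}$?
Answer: $37521$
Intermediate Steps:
$j{\left(H,A \right)} = -19 + H$ ($j{\left(H,A \right)} = H - 19 = -19 + H$)
$L = 96726$ ($L = \left(-19 - 409\right) + \left(57442 - -39712\right) = -428 + \left(57442 + 39712\right) = -428 + 97154 = 96726$)
$U = -333$ ($U = -2 - 331 = -333$)
$\left(\left(84269 - 143141\right) + U\right) + L = \left(\left(84269 - 143141\right) - 333\right) + 96726 = \left(-58872 - 333\right) + 96726 = -59205 + 96726 = 37521$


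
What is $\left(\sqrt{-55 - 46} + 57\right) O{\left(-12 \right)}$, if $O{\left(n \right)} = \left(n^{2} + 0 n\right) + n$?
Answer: $7524 + 132 i \sqrt{101} \approx 7524.0 + 1326.6 i$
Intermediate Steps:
$O{\left(n \right)} = n + n^{2}$ ($O{\left(n \right)} = \left(n^{2} + 0\right) + n = n^{2} + n = n + n^{2}$)
$\left(\sqrt{-55 - 46} + 57\right) O{\left(-12 \right)} = \left(\sqrt{-55 - 46} + 57\right) \left(- 12 \left(1 - 12\right)\right) = \left(\sqrt{-101} + 57\right) \left(\left(-12\right) \left(-11\right)\right) = \left(i \sqrt{101} + 57\right) 132 = \left(57 + i \sqrt{101}\right) 132 = 7524 + 132 i \sqrt{101}$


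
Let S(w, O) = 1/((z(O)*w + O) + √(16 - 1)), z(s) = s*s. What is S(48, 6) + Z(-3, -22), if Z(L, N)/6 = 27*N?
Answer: -3572007730/1002247 - √15/3006741 ≈ -3564.0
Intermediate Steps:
z(s) = s²
Z(L, N) = 162*N (Z(L, N) = 6*(27*N) = 162*N)
S(w, O) = 1/(O + √15 + w*O²) (S(w, O) = 1/((O²*w + O) + √(16 - 1)) = 1/((w*O² + O) + √15) = 1/((O + w*O²) + √15) = 1/(O + √15 + w*O²))
S(48, 6) + Z(-3, -22) = 1/(6 + √15 + 48*6²) + 162*(-22) = 1/(6 + √15 + 48*36) - 3564 = 1/(6 + √15 + 1728) - 3564 = 1/(1734 + √15) - 3564 = -3564 + 1/(1734 + √15)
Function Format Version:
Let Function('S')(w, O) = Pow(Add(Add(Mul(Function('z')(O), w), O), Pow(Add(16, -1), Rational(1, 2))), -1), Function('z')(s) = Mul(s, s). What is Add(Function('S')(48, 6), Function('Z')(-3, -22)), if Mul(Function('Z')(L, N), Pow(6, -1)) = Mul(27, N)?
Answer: Add(Rational(-3572007730, 1002247), Mul(Rational(-1, 3006741), Pow(15, Rational(1, 2)))) ≈ -3564.0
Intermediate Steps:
Function('z')(s) = Pow(s, 2)
Function('Z')(L, N) = Mul(162, N) (Function('Z')(L, N) = Mul(6, Mul(27, N)) = Mul(162, N))
Function('S')(w, O) = Pow(Add(O, Pow(15, Rational(1, 2)), Mul(w, Pow(O, 2))), -1) (Function('S')(w, O) = Pow(Add(Add(Mul(Pow(O, 2), w), O), Pow(Add(16, -1), Rational(1, 2))), -1) = Pow(Add(Add(Mul(w, Pow(O, 2)), O), Pow(15, Rational(1, 2))), -1) = Pow(Add(Add(O, Mul(w, Pow(O, 2))), Pow(15, Rational(1, 2))), -1) = Pow(Add(O, Pow(15, Rational(1, 2)), Mul(w, Pow(O, 2))), -1))
Add(Function('S')(48, 6), Function('Z')(-3, -22)) = Add(Pow(Add(6, Pow(15, Rational(1, 2)), Mul(48, Pow(6, 2))), -1), Mul(162, -22)) = Add(Pow(Add(6, Pow(15, Rational(1, 2)), Mul(48, 36)), -1), -3564) = Add(Pow(Add(6, Pow(15, Rational(1, 2)), 1728), -1), -3564) = Add(Pow(Add(1734, Pow(15, Rational(1, 2))), -1), -3564) = Add(-3564, Pow(Add(1734, Pow(15, Rational(1, 2))), -1))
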